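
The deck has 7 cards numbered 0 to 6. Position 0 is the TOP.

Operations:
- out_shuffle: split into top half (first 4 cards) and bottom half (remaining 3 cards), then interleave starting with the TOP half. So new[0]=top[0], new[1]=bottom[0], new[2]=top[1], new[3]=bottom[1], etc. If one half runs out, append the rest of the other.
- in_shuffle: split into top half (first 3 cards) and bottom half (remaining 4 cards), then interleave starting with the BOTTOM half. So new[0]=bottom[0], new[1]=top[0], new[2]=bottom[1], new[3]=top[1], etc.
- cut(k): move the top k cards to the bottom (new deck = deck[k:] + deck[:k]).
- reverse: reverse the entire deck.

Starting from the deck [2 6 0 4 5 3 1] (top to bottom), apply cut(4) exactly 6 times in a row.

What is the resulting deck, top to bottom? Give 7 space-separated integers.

Answer: 4 5 3 1 2 6 0

Derivation:
After op 1 (cut(4)): [5 3 1 2 6 0 4]
After op 2 (cut(4)): [6 0 4 5 3 1 2]
After op 3 (cut(4)): [3 1 2 6 0 4 5]
After op 4 (cut(4)): [0 4 5 3 1 2 6]
After op 5 (cut(4)): [1 2 6 0 4 5 3]
After op 6 (cut(4)): [4 5 3 1 2 6 0]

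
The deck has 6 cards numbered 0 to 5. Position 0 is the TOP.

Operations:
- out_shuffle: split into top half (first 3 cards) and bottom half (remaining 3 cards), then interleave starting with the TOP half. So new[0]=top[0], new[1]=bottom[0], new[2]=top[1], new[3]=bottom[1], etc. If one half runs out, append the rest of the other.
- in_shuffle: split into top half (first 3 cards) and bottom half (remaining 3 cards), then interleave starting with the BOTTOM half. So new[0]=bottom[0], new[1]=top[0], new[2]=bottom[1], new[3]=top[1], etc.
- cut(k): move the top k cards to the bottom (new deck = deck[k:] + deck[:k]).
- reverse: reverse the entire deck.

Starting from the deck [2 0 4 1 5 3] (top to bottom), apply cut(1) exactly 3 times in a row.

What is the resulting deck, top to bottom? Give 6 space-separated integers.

After op 1 (cut(1)): [0 4 1 5 3 2]
After op 2 (cut(1)): [4 1 5 3 2 0]
After op 3 (cut(1)): [1 5 3 2 0 4]

Answer: 1 5 3 2 0 4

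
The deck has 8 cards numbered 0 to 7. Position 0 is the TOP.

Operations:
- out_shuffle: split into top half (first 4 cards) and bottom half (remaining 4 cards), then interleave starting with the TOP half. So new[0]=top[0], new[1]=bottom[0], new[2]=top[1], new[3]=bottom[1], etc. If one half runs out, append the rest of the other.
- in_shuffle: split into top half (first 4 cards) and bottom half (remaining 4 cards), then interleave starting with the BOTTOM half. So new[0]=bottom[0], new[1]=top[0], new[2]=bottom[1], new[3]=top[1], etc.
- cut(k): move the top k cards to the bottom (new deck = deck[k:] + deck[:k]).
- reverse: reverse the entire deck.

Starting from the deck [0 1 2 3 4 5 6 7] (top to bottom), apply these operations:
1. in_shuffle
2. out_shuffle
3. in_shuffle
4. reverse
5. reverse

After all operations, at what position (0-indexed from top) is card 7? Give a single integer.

After op 1 (in_shuffle): [4 0 5 1 6 2 7 3]
After op 2 (out_shuffle): [4 6 0 2 5 7 1 3]
After op 3 (in_shuffle): [5 4 7 6 1 0 3 2]
After op 4 (reverse): [2 3 0 1 6 7 4 5]
After op 5 (reverse): [5 4 7 6 1 0 3 2]
Card 7 is at position 2.

Answer: 2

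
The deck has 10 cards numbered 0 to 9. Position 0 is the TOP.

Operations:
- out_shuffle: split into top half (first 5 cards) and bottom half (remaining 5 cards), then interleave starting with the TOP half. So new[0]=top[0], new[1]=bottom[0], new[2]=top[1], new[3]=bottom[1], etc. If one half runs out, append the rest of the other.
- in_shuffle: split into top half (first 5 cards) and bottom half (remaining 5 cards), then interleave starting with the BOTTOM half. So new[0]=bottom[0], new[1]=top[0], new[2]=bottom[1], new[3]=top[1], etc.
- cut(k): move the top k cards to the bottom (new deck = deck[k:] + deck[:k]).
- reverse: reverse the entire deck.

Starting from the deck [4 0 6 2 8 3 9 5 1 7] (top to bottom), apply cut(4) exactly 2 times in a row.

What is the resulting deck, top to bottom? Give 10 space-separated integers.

After op 1 (cut(4)): [8 3 9 5 1 7 4 0 6 2]
After op 2 (cut(4)): [1 7 4 0 6 2 8 3 9 5]

Answer: 1 7 4 0 6 2 8 3 9 5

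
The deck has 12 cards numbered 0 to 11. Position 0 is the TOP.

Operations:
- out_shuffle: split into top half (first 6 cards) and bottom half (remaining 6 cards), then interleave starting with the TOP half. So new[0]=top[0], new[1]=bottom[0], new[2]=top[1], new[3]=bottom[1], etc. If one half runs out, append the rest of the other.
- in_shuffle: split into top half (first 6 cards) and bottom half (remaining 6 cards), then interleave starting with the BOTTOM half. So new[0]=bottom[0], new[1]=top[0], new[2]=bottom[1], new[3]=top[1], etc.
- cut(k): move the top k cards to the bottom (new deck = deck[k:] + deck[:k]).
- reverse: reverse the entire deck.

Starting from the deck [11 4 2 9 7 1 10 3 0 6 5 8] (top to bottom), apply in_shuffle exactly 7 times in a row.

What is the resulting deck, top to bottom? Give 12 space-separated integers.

Answer: 1 8 7 5 9 6 2 0 4 3 11 10

Derivation:
After op 1 (in_shuffle): [10 11 3 4 0 2 6 9 5 7 8 1]
After op 2 (in_shuffle): [6 10 9 11 5 3 7 4 8 0 1 2]
After op 3 (in_shuffle): [7 6 4 10 8 9 0 11 1 5 2 3]
After op 4 (in_shuffle): [0 7 11 6 1 4 5 10 2 8 3 9]
After op 5 (in_shuffle): [5 0 10 7 2 11 8 6 3 1 9 4]
After op 6 (in_shuffle): [8 5 6 0 3 10 1 7 9 2 4 11]
After op 7 (in_shuffle): [1 8 7 5 9 6 2 0 4 3 11 10]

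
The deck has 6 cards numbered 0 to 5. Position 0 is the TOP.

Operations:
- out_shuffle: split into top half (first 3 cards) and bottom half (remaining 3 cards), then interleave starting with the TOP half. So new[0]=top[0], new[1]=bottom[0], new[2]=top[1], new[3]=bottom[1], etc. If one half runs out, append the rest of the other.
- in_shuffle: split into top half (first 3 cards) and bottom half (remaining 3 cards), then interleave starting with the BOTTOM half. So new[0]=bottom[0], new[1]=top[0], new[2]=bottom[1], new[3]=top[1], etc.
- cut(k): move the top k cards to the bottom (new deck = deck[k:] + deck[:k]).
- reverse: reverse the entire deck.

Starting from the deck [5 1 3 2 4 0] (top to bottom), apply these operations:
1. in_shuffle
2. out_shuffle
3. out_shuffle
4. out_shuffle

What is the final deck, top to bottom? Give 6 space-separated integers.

Answer: 2 4 0 5 1 3

Derivation:
After op 1 (in_shuffle): [2 5 4 1 0 3]
After op 2 (out_shuffle): [2 1 5 0 4 3]
After op 3 (out_shuffle): [2 0 1 4 5 3]
After op 4 (out_shuffle): [2 4 0 5 1 3]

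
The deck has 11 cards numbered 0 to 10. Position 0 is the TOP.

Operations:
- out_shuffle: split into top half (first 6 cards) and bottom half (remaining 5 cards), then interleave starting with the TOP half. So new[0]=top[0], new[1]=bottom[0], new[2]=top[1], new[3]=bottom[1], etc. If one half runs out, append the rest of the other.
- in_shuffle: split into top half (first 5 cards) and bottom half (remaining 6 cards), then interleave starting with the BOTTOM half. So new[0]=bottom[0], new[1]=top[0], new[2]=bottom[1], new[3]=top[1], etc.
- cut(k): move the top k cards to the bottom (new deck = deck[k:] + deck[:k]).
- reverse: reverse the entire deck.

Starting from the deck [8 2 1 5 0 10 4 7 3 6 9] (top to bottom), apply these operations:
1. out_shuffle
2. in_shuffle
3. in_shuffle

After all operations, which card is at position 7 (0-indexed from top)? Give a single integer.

Answer: 4

Derivation:
After op 1 (out_shuffle): [8 4 2 7 1 3 5 6 0 9 10]
After op 2 (in_shuffle): [3 8 5 4 6 2 0 7 9 1 10]
After op 3 (in_shuffle): [2 3 0 8 7 5 9 4 1 6 10]
Position 7: card 4.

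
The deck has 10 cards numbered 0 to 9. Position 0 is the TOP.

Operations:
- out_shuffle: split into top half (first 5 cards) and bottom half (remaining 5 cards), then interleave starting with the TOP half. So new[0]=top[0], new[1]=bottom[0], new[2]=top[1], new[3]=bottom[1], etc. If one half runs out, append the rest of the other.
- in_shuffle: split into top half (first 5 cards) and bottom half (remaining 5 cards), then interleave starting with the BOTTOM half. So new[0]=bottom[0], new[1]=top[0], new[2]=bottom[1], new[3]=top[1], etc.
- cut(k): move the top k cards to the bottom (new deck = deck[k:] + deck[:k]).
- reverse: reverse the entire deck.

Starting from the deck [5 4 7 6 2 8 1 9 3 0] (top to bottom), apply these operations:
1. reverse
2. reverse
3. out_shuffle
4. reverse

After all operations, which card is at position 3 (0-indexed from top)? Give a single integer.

After op 1 (reverse): [0 3 9 1 8 2 6 7 4 5]
After op 2 (reverse): [5 4 7 6 2 8 1 9 3 0]
After op 3 (out_shuffle): [5 8 4 1 7 9 6 3 2 0]
After op 4 (reverse): [0 2 3 6 9 7 1 4 8 5]
Position 3: card 6.

Answer: 6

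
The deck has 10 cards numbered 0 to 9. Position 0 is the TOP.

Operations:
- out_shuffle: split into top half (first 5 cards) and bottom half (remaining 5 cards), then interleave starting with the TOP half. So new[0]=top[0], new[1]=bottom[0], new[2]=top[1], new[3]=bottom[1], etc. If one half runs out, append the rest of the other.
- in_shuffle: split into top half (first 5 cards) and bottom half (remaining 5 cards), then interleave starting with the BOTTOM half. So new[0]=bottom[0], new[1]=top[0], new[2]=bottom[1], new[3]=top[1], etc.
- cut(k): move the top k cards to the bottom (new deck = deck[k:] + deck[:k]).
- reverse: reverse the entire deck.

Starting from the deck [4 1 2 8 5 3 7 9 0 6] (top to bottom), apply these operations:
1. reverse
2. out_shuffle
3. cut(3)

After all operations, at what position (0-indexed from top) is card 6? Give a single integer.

After op 1 (reverse): [6 0 9 7 3 5 8 2 1 4]
After op 2 (out_shuffle): [6 5 0 8 9 2 7 1 3 4]
After op 3 (cut(3)): [8 9 2 7 1 3 4 6 5 0]
Card 6 is at position 7.

Answer: 7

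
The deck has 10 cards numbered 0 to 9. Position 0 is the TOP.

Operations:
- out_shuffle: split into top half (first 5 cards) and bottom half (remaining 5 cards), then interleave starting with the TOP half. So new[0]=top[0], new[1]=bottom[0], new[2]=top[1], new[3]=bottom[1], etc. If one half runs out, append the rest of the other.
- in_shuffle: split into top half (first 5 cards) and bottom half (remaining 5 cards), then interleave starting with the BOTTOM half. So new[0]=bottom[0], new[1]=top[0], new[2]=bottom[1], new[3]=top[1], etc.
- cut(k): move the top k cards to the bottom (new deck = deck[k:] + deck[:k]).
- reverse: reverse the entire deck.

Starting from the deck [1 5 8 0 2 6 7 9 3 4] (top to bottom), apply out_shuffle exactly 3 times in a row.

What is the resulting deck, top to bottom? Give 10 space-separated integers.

After op 1 (out_shuffle): [1 6 5 7 8 9 0 3 2 4]
After op 2 (out_shuffle): [1 9 6 0 5 3 7 2 8 4]
After op 3 (out_shuffle): [1 3 9 7 6 2 0 8 5 4]

Answer: 1 3 9 7 6 2 0 8 5 4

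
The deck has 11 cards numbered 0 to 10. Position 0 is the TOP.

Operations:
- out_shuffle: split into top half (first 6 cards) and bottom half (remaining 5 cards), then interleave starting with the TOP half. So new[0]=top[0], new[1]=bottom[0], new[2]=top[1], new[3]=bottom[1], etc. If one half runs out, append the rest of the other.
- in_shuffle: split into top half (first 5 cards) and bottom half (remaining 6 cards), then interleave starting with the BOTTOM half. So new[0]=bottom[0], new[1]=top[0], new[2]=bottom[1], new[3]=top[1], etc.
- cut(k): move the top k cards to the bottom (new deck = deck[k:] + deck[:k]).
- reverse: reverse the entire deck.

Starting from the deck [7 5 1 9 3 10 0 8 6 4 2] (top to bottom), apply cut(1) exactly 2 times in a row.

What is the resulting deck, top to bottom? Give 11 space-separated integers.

After op 1 (cut(1)): [5 1 9 3 10 0 8 6 4 2 7]
After op 2 (cut(1)): [1 9 3 10 0 8 6 4 2 7 5]

Answer: 1 9 3 10 0 8 6 4 2 7 5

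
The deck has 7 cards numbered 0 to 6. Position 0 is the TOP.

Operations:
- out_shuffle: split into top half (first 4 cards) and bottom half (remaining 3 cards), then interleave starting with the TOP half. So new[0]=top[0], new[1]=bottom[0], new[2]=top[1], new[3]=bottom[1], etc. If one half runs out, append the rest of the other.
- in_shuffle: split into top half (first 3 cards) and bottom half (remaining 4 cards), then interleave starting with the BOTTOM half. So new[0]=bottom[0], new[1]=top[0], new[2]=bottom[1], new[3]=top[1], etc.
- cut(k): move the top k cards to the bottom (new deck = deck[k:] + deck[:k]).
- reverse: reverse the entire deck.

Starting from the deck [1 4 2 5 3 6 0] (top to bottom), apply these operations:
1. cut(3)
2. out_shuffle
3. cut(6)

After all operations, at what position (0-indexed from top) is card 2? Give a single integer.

After op 1 (cut(3)): [5 3 6 0 1 4 2]
After op 2 (out_shuffle): [5 1 3 4 6 2 0]
After op 3 (cut(6)): [0 5 1 3 4 6 2]
Card 2 is at position 6.

Answer: 6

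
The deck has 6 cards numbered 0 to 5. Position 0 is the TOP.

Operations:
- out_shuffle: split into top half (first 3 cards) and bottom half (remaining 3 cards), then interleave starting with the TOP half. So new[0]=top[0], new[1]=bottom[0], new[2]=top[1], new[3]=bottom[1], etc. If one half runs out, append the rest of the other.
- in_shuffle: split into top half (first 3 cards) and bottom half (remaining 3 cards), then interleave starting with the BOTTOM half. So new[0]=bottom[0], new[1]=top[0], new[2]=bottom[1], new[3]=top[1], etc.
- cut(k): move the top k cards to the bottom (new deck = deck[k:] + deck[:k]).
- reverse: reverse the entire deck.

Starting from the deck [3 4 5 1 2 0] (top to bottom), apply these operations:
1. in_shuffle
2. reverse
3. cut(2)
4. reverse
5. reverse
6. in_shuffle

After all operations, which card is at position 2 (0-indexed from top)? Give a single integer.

Answer: 5

Derivation:
After op 1 (in_shuffle): [1 3 2 4 0 5]
After op 2 (reverse): [5 0 4 2 3 1]
After op 3 (cut(2)): [4 2 3 1 5 0]
After op 4 (reverse): [0 5 1 3 2 4]
After op 5 (reverse): [4 2 3 1 5 0]
After op 6 (in_shuffle): [1 4 5 2 0 3]
Position 2: card 5.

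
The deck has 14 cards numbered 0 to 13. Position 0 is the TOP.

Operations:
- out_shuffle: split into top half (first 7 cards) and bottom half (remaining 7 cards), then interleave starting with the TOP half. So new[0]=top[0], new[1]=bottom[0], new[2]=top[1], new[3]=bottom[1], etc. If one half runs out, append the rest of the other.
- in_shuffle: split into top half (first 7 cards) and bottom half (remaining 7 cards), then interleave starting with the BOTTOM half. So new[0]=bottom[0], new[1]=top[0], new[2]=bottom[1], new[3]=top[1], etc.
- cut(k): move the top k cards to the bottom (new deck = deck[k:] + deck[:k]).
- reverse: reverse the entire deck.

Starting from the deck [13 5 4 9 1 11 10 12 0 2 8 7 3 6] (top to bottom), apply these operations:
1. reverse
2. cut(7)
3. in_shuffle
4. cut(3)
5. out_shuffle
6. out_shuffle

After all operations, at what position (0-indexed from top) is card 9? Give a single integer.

Answer: 3

Derivation:
After op 1 (reverse): [6 3 7 8 2 0 12 10 11 1 9 4 5 13]
After op 2 (cut(7)): [10 11 1 9 4 5 13 6 3 7 8 2 0 12]
After op 3 (in_shuffle): [6 10 3 11 7 1 8 9 2 4 0 5 12 13]
After op 4 (cut(3)): [11 7 1 8 9 2 4 0 5 12 13 6 10 3]
After op 5 (out_shuffle): [11 0 7 5 1 12 8 13 9 6 2 10 4 3]
After op 6 (out_shuffle): [11 13 0 9 7 6 5 2 1 10 12 4 8 3]
Card 9 is at position 3.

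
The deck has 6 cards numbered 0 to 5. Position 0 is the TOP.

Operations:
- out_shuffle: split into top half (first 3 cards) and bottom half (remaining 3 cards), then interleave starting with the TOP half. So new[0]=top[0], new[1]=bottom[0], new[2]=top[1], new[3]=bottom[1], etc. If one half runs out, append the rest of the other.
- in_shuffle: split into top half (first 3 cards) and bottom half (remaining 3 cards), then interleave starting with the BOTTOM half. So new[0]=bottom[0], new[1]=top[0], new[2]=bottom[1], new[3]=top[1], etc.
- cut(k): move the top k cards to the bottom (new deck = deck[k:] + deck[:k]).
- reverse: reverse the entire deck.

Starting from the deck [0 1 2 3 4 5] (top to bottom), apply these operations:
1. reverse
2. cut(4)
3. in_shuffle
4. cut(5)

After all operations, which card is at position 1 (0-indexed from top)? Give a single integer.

After op 1 (reverse): [5 4 3 2 1 0]
After op 2 (cut(4)): [1 0 5 4 3 2]
After op 3 (in_shuffle): [4 1 3 0 2 5]
After op 4 (cut(5)): [5 4 1 3 0 2]
Position 1: card 4.

Answer: 4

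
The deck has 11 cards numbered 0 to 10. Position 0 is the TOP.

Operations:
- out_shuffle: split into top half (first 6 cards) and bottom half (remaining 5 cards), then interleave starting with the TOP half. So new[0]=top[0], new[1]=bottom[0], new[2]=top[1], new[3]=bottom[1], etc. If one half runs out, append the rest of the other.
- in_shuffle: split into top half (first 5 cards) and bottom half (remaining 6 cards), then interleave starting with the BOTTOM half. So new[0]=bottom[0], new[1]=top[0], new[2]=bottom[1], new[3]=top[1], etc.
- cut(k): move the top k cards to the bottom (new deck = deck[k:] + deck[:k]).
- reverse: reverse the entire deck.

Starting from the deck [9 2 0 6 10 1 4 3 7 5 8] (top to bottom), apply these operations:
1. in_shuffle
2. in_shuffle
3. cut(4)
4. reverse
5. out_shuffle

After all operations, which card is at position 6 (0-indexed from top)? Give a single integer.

Answer: 0

Derivation:
After op 1 (in_shuffle): [1 9 4 2 3 0 7 6 5 10 8]
After op 2 (in_shuffle): [0 1 7 9 6 4 5 2 10 3 8]
After op 3 (cut(4)): [6 4 5 2 10 3 8 0 1 7 9]
After op 4 (reverse): [9 7 1 0 8 3 10 2 5 4 6]
After op 5 (out_shuffle): [9 10 7 2 1 5 0 4 8 6 3]
Position 6: card 0.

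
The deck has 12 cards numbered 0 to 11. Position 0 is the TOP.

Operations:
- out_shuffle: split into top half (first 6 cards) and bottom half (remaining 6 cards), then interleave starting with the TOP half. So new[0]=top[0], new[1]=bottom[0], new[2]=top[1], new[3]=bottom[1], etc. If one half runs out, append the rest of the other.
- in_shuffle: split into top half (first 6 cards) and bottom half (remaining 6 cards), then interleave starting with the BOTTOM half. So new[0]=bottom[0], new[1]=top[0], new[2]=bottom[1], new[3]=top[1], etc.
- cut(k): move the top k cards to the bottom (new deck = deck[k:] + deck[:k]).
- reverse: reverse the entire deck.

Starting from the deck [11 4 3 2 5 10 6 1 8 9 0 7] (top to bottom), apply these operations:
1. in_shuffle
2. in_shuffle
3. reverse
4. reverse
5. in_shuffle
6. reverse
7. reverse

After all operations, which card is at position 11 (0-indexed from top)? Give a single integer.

Answer: 1

Derivation:
After op 1 (in_shuffle): [6 11 1 4 8 3 9 2 0 5 7 10]
After op 2 (in_shuffle): [9 6 2 11 0 1 5 4 7 8 10 3]
After op 3 (reverse): [3 10 8 7 4 5 1 0 11 2 6 9]
After op 4 (reverse): [9 6 2 11 0 1 5 4 7 8 10 3]
After op 5 (in_shuffle): [5 9 4 6 7 2 8 11 10 0 3 1]
After op 6 (reverse): [1 3 0 10 11 8 2 7 6 4 9 5]
After op 7 (reverse): [5 9 4 6 7 2 8 11 10 0 3 1]
Position 11: card 1.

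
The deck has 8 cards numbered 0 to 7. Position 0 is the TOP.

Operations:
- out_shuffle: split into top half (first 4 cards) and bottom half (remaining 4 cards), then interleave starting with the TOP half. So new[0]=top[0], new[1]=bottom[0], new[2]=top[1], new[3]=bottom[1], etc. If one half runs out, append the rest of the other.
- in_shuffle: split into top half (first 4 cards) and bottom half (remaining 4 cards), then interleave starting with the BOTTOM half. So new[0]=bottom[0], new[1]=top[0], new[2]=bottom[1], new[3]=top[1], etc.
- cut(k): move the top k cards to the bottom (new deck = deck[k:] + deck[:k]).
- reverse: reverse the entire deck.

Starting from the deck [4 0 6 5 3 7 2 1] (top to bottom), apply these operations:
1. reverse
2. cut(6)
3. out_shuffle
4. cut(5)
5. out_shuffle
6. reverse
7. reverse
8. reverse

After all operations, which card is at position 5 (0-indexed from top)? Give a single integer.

Answer: 2

Derivation:
After op 1 (reverse): [1 2 7 3 5 6 0 4]
After op 2 (cut(6)): [0 4 1 2 7 3 5 6]
After op 3 (out_shuffle): [0 7 4 3 1 5 2 6]
After op 4 (cut(5)): [5 2 6 0 7 4 3 1]
After op 5 (out_shuffle): [5 7 2 4 6 3 0 1]
After op 6 (reverse): [1 0 3 6 4 2 7 5]
After op 7 (reverse): [5 7 2 4 6 3 0 1]
After op 8 (reverse): [1 0 3 6 4 2 7 5]
Position 5: card 2.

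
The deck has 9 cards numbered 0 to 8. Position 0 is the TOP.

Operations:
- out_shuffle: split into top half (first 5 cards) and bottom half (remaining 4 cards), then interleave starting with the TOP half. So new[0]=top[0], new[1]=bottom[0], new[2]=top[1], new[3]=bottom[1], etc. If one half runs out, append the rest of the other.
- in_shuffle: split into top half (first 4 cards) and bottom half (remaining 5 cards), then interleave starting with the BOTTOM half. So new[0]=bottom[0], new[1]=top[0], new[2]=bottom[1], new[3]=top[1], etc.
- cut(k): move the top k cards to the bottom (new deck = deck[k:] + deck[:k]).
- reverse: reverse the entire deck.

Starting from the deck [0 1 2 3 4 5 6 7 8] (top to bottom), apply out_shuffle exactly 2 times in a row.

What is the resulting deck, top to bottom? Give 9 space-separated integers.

After op 1 (out_shuffle): [0 5 1 6 2 7 3 8 4]
After op 2 (out_shuffle): [0 7 5 3 1 8 6 4 2]

Answer: 0 7 5 3 1 8 6 4 2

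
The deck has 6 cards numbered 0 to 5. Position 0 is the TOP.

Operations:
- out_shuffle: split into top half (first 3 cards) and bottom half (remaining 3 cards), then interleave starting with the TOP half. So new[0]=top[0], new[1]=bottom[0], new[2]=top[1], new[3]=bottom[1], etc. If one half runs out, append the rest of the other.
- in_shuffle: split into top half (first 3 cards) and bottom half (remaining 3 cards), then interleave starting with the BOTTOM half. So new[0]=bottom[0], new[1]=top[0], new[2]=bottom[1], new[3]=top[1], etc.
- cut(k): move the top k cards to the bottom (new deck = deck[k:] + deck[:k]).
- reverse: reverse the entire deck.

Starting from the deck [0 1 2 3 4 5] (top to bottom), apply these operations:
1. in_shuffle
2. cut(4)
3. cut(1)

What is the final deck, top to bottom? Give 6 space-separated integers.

Answer: 2 3 0 4 1 5

Derivation:
After op 1 (in_shuffle): [3 0 4 1 5 2]
After op 2 (cut(4)): [5 2 3 0 4 1]
After op 3 (cut(1)): [2 3 0 4 1 5]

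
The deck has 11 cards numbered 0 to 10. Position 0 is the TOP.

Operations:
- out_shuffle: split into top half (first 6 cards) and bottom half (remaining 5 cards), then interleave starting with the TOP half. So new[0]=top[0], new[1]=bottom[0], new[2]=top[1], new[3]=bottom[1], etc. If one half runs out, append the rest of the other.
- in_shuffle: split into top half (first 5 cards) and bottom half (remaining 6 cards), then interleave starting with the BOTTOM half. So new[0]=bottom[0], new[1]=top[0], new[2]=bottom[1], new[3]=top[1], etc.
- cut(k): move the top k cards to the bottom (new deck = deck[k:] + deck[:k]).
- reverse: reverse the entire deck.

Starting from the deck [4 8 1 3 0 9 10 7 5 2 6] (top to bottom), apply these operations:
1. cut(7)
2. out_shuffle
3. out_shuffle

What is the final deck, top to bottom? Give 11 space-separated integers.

Answer: 7 6 1 9 5 4 3 10 2 8 0

Derivation:
After op 1 (cut(7)): [7 5 2 6 4 8 1 3 0 9 10]
After op 2 (out_shuffle): [7 1 5 3 2 0 6 9 4 10 8]
After op 3 (out_shuffle): [7 6 1 9 5 4 3 10 2 8 0]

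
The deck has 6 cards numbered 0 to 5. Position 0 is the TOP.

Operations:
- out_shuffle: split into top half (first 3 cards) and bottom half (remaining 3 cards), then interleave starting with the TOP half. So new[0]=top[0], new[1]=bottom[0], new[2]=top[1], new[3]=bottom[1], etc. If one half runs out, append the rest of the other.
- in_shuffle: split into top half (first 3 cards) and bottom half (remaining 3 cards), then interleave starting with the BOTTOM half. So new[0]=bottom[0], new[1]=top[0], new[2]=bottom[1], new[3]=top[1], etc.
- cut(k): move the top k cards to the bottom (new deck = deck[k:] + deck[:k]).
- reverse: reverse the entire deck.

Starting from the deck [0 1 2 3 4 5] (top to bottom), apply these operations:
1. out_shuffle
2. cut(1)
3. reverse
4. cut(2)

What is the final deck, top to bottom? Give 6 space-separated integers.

After op 1 (out_shuffle): [0 3 1 4 2 5]
After op 2 (cut(1)): [3 1 4 2 5 0]
After op 3 (reverse): [0 5 2 4 1 3]
After op 4 (cut(2)): [2 4 1 3 0 5]

Answer: 2 4 1 3 0 5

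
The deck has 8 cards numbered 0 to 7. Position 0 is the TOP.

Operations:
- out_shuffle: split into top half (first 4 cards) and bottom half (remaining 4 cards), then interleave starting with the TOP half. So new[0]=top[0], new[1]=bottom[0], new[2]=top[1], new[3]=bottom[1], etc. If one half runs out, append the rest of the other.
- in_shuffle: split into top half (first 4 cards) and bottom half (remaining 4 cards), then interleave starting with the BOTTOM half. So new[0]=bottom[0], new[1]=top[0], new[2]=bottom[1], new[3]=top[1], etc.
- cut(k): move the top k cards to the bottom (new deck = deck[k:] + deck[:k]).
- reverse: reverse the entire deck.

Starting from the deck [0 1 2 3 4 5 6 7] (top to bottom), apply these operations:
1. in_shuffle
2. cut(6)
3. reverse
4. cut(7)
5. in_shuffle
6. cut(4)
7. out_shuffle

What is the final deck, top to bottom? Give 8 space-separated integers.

Answer: 4 5 6 7 3 0 1 2

Derivation:
After op 1 (in_shuffle): [4 0 5 1 6 2 7 3]
After op 2 (cut(6)): [7 3 4 0 5 1 6 2]
After op 3 (reverse): [2 6 1 5 0 4 3 7]
After op 4 (cut(7)): [7 2 6 1 5 0 4 3]
After op 5 (in_shuffle): [5 7 0 2 4 6 3 1]
After op 6 (cut(4)): [4 6 3 1 5 7 0 2]
After op 7 (out_shuffle): [4 5 6 7 3 0 1 2]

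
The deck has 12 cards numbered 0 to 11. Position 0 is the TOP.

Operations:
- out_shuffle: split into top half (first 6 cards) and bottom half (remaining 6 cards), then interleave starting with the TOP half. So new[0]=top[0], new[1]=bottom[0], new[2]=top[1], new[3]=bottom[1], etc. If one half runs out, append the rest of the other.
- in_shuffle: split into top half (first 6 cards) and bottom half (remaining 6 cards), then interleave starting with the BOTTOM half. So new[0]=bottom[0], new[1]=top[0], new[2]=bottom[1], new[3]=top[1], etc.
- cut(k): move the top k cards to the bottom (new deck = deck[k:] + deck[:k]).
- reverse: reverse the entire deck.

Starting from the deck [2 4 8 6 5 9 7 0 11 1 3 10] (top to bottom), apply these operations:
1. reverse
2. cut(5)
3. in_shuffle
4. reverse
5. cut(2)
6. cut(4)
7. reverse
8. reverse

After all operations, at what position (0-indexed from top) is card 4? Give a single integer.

After op 1 (reverse): [10 3 1 11 0 7 9 5 6 8 4 2]
After op 2 (cut(5)): [7 9 5 6 8 4 2 10 3 1 11 0]
After op 3 (in_shuffle): [2 7 10 9 3 5 1 6 11 8 0 4]
After op 4 (reverse): [4 0 8 11 6 1 5 3 9 10 7 2]
After op 5 (cut(2)): [8 11 6 1 5 3 9 10 7 2 4 0]
After op 6 (cut(4)): [5 3 9 10 7 2 4 0 8 11 6 1]
After op 7 (reverse): [1 6 11 8 0 4 2 7 10 9 3 5]
After op 8 (reverse): [5 3 9 10 7 2 4 0 8 11 6 1]
Card 4 is at position 6.

Answer: 6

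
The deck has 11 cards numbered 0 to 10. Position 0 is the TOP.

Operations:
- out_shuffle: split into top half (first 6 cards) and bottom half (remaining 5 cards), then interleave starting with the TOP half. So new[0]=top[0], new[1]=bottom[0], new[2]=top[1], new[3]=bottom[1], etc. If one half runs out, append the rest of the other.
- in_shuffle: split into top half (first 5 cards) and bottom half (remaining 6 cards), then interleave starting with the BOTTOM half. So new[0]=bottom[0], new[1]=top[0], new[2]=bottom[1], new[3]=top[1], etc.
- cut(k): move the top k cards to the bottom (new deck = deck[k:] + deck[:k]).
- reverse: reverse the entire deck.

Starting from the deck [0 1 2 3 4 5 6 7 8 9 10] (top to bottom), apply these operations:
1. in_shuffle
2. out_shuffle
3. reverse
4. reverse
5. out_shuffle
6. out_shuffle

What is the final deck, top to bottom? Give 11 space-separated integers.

After op 1 (in_shuffle): [5 0 6 1 7 2 8 3 9 4 10]
After op 2 (out_shuffle): [5 8 0 3 6 9 1 4 7 10 2]
After op 3 (reverse): [2 10 7 4 1 9 6 3 0 8 5]
After op 4 (reverse): [5 8 0 3 6 9 1 4 7 10 2]
After op 5 (out_shuffle): [5 1 8 4 0 7 3 10 6 2 9]
After op 6 (out_shuffle): [5 3 1 10 8 6 4 2 0 9 7]

Answer: 5 3 1 10 8 6 4 2 0 9 7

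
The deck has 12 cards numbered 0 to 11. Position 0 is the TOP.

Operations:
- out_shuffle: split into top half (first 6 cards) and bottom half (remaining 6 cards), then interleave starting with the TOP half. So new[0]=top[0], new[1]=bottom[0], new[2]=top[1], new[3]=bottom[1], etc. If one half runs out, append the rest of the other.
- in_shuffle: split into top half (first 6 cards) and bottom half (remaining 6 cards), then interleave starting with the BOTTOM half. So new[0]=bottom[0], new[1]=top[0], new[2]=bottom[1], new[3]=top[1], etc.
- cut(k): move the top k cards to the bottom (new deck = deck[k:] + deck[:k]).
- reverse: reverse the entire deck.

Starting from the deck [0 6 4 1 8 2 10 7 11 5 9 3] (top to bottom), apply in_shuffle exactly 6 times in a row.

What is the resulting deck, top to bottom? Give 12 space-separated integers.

After op 1 (in_shuffle): [10 0 7 6 11 4 5 1 9 8 3 2]
After op 2 (in_shuffle): [5 10 1 0 9 7 8 6 3 11 2 4]
After op 3 (in_shuffle): [8 5 6 10 3 1 11 0 2 9 4 7]
After op 4 (in_shuffle): [11 8 0 5 2 6 9 10 4 3 7 1]
After op 5 (in_shuffle): [9 11 10 8 4 0 3 5 7 2 1 6]
After op 6 (in_shuffle): [3 9 5 11 7 10 2 8 1 4 6 0]

Answer: 3 9 5 11 7 10 2 8 1 4 6 0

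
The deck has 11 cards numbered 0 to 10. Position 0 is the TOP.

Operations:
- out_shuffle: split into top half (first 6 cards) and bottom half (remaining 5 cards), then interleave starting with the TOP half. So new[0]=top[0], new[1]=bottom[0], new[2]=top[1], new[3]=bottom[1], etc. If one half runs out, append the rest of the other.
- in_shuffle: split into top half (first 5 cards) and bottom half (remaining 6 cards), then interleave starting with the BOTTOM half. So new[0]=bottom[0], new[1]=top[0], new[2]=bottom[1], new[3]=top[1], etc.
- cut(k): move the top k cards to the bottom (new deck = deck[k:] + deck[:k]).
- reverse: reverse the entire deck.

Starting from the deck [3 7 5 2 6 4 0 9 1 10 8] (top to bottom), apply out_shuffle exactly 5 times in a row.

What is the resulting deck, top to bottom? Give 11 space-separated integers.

Answer: 3 8 10 1 9 0 4 6 2 5 7

Derivation:
After op 1 (out_shuffle): [3 0 7 9 5 1 2 10 6 8 4]
After op 2 (out_shuffle): [3 2 0 10 7 6 9 8 5 4 1]
After op 3 (out_shuffle): [3 9 2 8 0 5 10 4 7 1 6]
After op 4 (out_shuffle): [3 10 9 4 2 7 8 1 0 6 5]
After op 5 (out_shuffle): [3 8 10 1 9 0 4 6 2 5 7]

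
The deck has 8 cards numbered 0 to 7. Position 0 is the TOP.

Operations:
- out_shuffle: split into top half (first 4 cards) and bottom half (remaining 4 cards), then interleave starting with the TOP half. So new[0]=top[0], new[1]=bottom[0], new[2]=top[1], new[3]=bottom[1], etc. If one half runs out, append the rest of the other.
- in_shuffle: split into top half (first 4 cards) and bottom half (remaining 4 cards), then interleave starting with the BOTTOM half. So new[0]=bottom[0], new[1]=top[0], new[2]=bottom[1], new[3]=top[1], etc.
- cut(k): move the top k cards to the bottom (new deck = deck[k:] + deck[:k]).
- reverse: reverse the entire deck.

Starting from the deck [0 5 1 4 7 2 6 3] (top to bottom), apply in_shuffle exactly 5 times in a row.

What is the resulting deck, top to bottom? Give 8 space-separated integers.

After op 1 (in_shuffle): [7 0 2 5 6 1 3 4]
After op 2 (in_shuffle): [6 7 1 0 3 2 4 5]
After op 3 (in_shuffle): [3 6 2 7 4 1 5 0]
After op 4 (in_shuffle): [4 3 1 6 5 2 0 7]
After op 5 (in_shuffle): [5 4 2 3 0 1 7 6]

Answer: 5 4 2 3 0 1 7 6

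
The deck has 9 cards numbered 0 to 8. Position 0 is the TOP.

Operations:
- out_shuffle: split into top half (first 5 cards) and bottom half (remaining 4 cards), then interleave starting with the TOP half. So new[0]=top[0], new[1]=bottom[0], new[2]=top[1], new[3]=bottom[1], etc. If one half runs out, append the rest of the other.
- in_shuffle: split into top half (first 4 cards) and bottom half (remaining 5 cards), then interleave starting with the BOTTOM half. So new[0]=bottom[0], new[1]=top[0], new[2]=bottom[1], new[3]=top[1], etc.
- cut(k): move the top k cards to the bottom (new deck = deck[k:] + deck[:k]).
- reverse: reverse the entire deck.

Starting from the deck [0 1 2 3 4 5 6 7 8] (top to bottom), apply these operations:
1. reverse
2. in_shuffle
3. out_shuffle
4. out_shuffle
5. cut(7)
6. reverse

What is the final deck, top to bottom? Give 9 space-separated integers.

After op 1 (reverse): [8 7 6 5 4 3 2 1 0]
After op 2 (in_shuffle): [4 8 3 7 2 6 1 5 0]
After op 3 (out_shuffle): [4 6 8 1 3 5 7 0 2]
After op 4 (out_shuffle): [4 5 6 7 8 0 1 2 3]
After op 5 (cut(7)): [2 3 4 5 6 7 8 0 1]
After op 6 (reverse): [1 0 8 7 6 5 4 3 2]

Answer: 1 0 8 7 6 5 4 3 2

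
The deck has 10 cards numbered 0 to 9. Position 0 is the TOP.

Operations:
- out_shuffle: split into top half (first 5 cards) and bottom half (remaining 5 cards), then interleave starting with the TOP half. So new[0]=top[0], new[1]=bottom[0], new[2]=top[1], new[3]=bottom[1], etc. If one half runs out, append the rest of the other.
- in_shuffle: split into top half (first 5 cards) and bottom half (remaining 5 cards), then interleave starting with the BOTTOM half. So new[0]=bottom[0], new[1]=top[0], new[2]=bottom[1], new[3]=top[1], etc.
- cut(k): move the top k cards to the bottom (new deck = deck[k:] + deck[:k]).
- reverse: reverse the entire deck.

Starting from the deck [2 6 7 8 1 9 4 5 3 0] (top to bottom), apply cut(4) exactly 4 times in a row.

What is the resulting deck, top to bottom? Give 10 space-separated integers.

Answer: 4 5 3 0 2 6 7 8 1 9

Derivation:
After op 1 (cut(4)): [1 9 4 5 3 0 2 6 7 8]
After op 2 (cut(4)): [3 0 2 6 7 8 1 9 4 5]
After op 3 (cut(4)): [7 8 1 9 4 5 3 0 2 6]
After op 4 (cut(4)): [4 5 3 0 2 6 7 8 1 9]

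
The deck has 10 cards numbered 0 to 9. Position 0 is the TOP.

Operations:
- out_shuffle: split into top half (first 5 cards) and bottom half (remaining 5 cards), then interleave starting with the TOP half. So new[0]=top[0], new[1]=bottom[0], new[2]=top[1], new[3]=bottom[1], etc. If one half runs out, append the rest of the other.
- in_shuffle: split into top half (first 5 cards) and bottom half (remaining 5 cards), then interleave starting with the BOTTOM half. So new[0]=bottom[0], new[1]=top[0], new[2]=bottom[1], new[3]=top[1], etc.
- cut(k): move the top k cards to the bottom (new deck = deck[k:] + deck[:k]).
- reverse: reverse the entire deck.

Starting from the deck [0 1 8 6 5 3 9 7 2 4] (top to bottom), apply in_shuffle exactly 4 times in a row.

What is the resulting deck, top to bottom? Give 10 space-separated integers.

After op 1 (in_shuffle): [3 0 9 1 7 8 2 6 4 5]
After op 2 (in_shuffle): [8 3 2 0 6 9 4 1 5 7]
After op 3 (in_shuffle): [9 8 4 3 1 2 5 0 7 6]
After op 4 (in_shuffle): [2 9 5 8 0 4 7 3 6 1]

Answer: 2 9 5 8 0 4 7 3 6 1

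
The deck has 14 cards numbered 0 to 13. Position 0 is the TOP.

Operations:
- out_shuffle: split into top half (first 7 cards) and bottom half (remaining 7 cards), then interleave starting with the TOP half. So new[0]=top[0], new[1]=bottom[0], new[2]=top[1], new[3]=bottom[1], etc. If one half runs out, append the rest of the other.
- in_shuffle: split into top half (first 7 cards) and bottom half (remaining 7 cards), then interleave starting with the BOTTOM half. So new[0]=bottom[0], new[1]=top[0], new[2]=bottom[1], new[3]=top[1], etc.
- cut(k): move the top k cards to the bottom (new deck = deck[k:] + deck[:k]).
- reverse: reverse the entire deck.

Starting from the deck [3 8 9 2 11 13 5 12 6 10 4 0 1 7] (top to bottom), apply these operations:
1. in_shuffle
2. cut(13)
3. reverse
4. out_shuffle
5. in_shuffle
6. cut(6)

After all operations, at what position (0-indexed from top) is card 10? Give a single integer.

After op 1 (in_shuffle): [12 3 6 8 10 9 4 2 0 11 1 13 7 5]
After op 2 (cut(13)): [5 12 3 6 8 10 9 4 2 0 11 1 13 7]
After op 3 (reverse): [7 13 1 11 0 2 4 9 10 8 6 3 12 5]
After op 4 (out_shuffle): [7 9 13 10 1 8 11 6 0 3 2 12 4 5]
After op 5 (in_shuffle): [6 7 0 9 3 13 2 10 12 1 4 8 5 11]
After op 6 (cut(6)): [2 10 12 1 4 8 5 11 6 7 0 9 3 13]
Card 10 is at position 1.

Answer: 1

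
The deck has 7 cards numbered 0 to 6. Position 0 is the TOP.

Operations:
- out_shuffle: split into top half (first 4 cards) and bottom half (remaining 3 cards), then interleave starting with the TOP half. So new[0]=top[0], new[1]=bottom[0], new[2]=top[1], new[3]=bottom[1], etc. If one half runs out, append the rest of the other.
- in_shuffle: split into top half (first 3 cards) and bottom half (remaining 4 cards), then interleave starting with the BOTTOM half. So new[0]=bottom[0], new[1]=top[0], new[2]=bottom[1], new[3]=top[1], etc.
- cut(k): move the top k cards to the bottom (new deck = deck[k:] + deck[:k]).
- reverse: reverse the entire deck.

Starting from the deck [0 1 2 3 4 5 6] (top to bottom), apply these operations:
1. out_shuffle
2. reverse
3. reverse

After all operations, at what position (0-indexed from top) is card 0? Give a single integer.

Answer: 0

Derivation:
After op 1 (out_shuffle): [0 4 1 5 2 6 3]
After op 2 (reverse): [3 6 2 5 1 4 0]
After op 3 (reverse): [0 4 1 5 2 6 3]
Card 0 is at position 0.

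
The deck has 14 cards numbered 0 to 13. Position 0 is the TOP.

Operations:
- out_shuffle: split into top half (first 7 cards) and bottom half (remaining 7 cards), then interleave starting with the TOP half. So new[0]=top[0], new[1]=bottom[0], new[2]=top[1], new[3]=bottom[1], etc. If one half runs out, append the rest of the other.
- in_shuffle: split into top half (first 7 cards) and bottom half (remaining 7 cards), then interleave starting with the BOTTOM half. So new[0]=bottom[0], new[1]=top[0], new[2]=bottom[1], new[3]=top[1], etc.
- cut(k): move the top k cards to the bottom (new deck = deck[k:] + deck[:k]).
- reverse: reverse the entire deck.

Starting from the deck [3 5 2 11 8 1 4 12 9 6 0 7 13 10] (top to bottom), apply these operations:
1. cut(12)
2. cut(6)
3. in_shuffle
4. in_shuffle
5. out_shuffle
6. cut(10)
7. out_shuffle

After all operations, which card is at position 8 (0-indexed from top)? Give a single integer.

After op 1 (cut(12)): [13 10 3 5 2 11 8 1 4 12 9 6 0 7]
After op 2 (cut(6)): [8 1 4 12 9 6 0 7 13 10 3 5 2 11]
After op 3 (in_shuffle): [7 8 13 1 10 4 3 12 5 9 2 6 11 0]
After op 4 (in_shuffle): [12 7 5 8 9 13 2 1 6 10 11 4 0 3]
After op 5 (out_shuffle): [12 1 7 6 5 10 8 11 9 4 13 0 2 3]
After op 6 (cut(10)): [13 0 2 3 12 1 7 6 5 10 8 11 9 4]
After op 7 (out_shuffle): [13 6 0 5 2 10 3 8 12 11 1 9 7 4]
Position 8: card 12.

Answer: 12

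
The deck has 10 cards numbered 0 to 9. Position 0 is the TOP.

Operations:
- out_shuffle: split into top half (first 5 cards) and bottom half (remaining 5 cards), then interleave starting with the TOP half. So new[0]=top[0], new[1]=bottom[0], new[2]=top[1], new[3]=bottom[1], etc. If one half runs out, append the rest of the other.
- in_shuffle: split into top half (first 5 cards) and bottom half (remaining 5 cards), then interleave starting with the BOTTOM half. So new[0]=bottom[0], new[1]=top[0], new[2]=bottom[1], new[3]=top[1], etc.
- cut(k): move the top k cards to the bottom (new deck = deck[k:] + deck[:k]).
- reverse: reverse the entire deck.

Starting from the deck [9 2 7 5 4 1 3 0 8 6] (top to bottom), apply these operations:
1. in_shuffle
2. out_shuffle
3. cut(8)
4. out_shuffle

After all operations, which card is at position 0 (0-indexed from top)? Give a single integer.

After op 1 (in_shuffle): [1 9 3 2 0 7 8 5 6 4]
After op 2 (out_shuffle): [1 7 9 8 3 5 2 6 0 4]
After op 3 (cut(8)): [0 4 1 7 9 8 3 5 2 6]
After op 4 (out_shuffle): [0 8 4 3 1 5 7 2 9 6]
Position 0: card 0.

Answer: 0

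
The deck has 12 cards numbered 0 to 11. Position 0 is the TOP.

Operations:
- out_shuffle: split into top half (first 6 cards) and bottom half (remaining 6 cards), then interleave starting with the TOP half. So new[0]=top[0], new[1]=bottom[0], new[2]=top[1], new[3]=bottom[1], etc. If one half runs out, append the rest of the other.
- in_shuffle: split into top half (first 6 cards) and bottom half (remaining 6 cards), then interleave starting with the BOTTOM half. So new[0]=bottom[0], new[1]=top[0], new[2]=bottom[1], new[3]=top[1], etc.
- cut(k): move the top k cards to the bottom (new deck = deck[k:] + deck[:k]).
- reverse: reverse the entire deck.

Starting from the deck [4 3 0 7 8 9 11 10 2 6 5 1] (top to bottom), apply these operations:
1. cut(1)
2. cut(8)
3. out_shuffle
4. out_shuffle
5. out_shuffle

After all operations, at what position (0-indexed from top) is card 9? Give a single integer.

After op 1 (cut(1)): [3 0 7 8 9 11 10 2 6 5 1 4]
After op 2 (cut(8)): [6 5 1 4 3 0 7 8 9 11 10 2]
After op 3 (out_shuffle): [6 7 5 8 1 9 4 11 3 10 0 2]
After op 4 (out_shuffle): [6 4 7 11 5 3 8 10 1 0 9 2]
After op 5 (out_shuffle): [6 8 4 10 7 1 11 0 5 9 3 2]
Card 9 is at position 9.

Answer: 9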